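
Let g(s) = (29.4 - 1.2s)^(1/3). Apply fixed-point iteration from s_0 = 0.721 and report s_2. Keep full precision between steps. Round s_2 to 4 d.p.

2.9523

s_1 = g(0.721000) = 3.055800
s_2 = g(3.055800) = 2.952322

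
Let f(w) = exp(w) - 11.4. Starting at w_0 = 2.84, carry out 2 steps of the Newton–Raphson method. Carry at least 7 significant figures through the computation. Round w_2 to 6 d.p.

Newton update: w ← w − f(w)/f'(w).
f'(w) = exp(w)
w_0 = 2.840000: f = 5.715766, f' = 17.115766 → w_1 = 2.840000 - (5.715766)/(17.115766) = 2.506053
w_1 = 2.506053: f = 0.856453, f' = 12.256453 → w_2 = 2.506053 - (0.856453)/(12.256453) = 2.436175

2.436175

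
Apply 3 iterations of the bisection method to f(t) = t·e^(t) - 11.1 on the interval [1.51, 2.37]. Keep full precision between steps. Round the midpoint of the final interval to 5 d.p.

1.77875

f(1.510000) = -4.264637, f(2.370000) = 14.252820 (opposite signs)
step 1: m = 1.940000, f(m) = 2.399977 > 0 → root in [1.510000, 1.940000]
step 2: m = 1.725000, f(m) = -1.418401 < 0 → root in [1.725000, 1.940000]
step 3: m = 1.832500, f(m) = 0.352192 > 0 → root in [1.725000, 1.832500]
Midpoint of [1.725000, 1.832500] = 1.778750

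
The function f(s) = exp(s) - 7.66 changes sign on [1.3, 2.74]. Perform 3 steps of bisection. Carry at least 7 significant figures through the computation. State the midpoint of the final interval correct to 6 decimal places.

2.110000

f(1.300000) = -3.990703, f(2.740000) = 7.826985 (opposite signs)
step 1: m = 2.020000, f(m) = -0.121675 < 0 → root in [2.020000, 2.740000]
step 2: m = 2.380000, f(m) = 3.144903 > 0 → root in [2.020000, 2.380000]
step 3: m = 2.200000, f(m) = 1.365013 > 0 → root in [2.020000, 2.200000]
Midpoint of [2.020000, 2.200000] = 2.110000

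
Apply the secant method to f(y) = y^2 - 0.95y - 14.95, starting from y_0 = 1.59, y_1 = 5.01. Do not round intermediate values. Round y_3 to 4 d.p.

f(y_0) = -13.932400, f(y_1) = 5.390600
y_2 = 5.010000 - (5.390600)·(5.010000 - 1.590000)/(5.390600 - (-13.932400)) = 4.055912; f(y_2) = -2.352698
y_3 = 4.055912 - (-2.352698)·(4.055912 - 5.010000)/(-2.352698 - (5.390600)) = 4.345799; f(y_3) = -0.192543

4.3458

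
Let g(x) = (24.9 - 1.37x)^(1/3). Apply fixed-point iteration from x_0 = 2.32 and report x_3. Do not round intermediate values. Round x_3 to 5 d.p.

x_1 = g(2.320000) = 2.790170
x_2 = g(2.790170) = 2.762313
x_3 = g(2.762313) = 2.763979

2.76398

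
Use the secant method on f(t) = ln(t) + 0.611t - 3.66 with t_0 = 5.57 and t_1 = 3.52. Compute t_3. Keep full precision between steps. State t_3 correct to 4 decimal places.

f(t_0) = 1.460665, f(t_1) = -0.250819
t_2 = 3.520000 - (-0.250819)·(3.520000 - 5.570000)/(-0.250819 - (1.460665)) = 3.820429; f(t_2) = 0.014645
t_3 = 3.820429 - (0.014645)·(3.820429 - 3.520000)/(0.014645 - (-0.250819)) = 3.803855; f(t_3) = 0.000171

3.8039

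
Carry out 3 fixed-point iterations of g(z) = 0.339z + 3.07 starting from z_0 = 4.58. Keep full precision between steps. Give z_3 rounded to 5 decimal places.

z_1 = g(4.580000) = 4.622620
z_2 = g(4.622620) = 4.637068
z_3 = g(4.637068) = 4.641966

4.64197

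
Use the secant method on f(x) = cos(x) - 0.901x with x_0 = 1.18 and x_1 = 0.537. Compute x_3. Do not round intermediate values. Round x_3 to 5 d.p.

0.78632

Secant update: x_(k+1) = x_k − f(x_k)·(x_k − x_(k-1))/(f(x_k) − f(x_(k-1))).
f(x_0) = -0.682255, f(x_1) = 0.375410
x_2 = 0.537000 - (0.375410)·(0.537000 - 1.180000)/(0.375410 - (-0.682255)) = 0.765228; f(x_2) = 0.031754
x_3 = 0.765228 - (0.031754)·(0.765228 - 0.537000)/(0.031754 - (0.375410)) = 0.786316; f(x_3) = -0.002014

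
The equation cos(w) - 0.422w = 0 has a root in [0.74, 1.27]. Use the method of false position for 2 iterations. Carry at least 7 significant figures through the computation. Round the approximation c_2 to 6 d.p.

1.091569

f(0.740000) = 0.426189, f(1.270000) = -0.239659
step 1: c = 1.079237, f(c) = 0.016564 > 0 → new bracket [1.079237, 1.270000]
step 2: c = 1.091569, f(c) = 0.000452 > 0 → new bracket [1.091569, 1.270000]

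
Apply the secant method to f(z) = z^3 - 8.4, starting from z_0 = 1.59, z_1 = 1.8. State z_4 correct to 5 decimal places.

f(z_0) = -4.380321, f(z_1) = -2.568000
z_2 = 1.800000 - (-2.568000)·(1.800000 - 1.590000)/(-2.568000 - (-4.380321)) = 2.097563; f(z_2) = 0.828798
z_3 = 2.097563 - (0.828798)·(2.097563 - 1.800000)/(0.828798 - (-2.568000)) = 2.024960; f(z_3) = -0.096732
z_4 = 2.024960 - (-0.096732)·(2.024960 - 2.097563)/(-0.096732 - (0.828798)) = 2.032548; f(z_4) = -0.003037

2.03255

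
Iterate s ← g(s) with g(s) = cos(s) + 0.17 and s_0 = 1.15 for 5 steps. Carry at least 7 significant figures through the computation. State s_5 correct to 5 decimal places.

s_1 = g(1.150000) = 0.578487
s_2 = g(0.578487) = 1.007291
s_3 = g(1.007291) = 0.704153
s_4 = g(0.704153) = 0.932160
s_5 = g(0.932160) = 0.766101

0.76610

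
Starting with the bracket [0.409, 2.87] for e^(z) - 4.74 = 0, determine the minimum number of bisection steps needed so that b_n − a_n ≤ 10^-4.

Initial width b − a = 2.87 − 0.409 = 2.461000.
After n steps the width is (b−a)/2^n; need (b−a)/2^n ≤ 10^-4.
So n ≥ log₂(2.461000/10^-4) = log₂(24610.0000) ≈ 14.5870.
Hence n = 15.

15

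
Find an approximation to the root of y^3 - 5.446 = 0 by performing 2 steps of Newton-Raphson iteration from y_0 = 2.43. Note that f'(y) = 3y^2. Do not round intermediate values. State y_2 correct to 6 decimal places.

Newton update: y ← y − f(y)/f'(y).
y_0 = 2.430000: f = 8.902907, f' = 17.714700 → y_1 = 2.430000 - (8.902907)/(17.714700) = 1.927428
y_1 = 1.927428: f = 1.714357, f' = 11.144939 → y_2 = 1.927428 - (1.714357)/(11.144939) = 1.773604

1.773604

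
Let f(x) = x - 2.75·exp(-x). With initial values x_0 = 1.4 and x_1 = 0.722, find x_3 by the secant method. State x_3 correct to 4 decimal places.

1.0078

f(x_0) = 0.721858, f(x_1) = -0.613894
x_2 = 0.722000 - (-0.613894)·(0.722000 - 1.400000)/(-0.613894 - (0.721858)) = 1.033600; f(x_2) = 0.055359
x_3 = 1.033600 - (0.055359)·(1.033600 - 0.722000)/(0.055359 - (-0.613894)) = 1.007825; f(x_3) = 0.004042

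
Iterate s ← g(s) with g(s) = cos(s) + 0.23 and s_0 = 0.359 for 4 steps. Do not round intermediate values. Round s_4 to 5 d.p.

0.73468

s_1 = g(0.359000) = 1.166249
s_2 = g(1.166249) = 0.623603
s_3 = g(0.623603) = 1.041780
s_4 = g(1.041780) = 0.734685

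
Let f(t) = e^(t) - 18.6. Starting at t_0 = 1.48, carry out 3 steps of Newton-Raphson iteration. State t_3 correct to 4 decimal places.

3.2646

f'(t) = e^(t)
t_0 = 1.480000: f = -14.207054, f' = 4.392946 → t_1 = 1.480000 - (-14.207054)/(4.392946) = 4.714061
t_1 = 4.714061: f = 92.904060, f' = 111.504060 → t_2 = 4.714061 - (92.904060)/(111.504060) = 3.880871
t_2 = 3.880871: f = 29.866414, f' = 48.466414 → t_3 = 3.880871 - (29.866414)/(48.466414) = 3.264642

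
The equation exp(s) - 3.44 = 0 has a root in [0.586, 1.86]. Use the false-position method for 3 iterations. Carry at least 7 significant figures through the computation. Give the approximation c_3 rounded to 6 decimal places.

1.219508

f(0.586000) = -1.643213, f(1.860000) = 2.983737
step 1: c = 1.038448, f(c) = -0.615171 < 0 → new bracket [1.038448, 1.860000]
step 2: c = 1.178878, f(c) = -0.189275 < 0 → new bracket [1.178878, 1.860000]
step 3: c = 1.219508, f(c) = -0.054478 < 0 → new bracket [1.219508, 1.860000]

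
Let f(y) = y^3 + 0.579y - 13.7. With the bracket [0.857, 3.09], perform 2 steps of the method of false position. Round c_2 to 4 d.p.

f(0.857000) = -12.574374, f(3.090000) = 17.592739
step 1: c = 1.787768, f(c) = -6.950973 < 0 → new bracket [1.787768, 3.090000]
step 2: c = 2.156570, f(c) = -2.421579 < 0 → new bracket [2.156570, 3.090000]

2.1566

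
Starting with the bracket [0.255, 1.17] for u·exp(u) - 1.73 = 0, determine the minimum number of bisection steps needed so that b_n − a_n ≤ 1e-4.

Initial width b − a = 1.17 − 0.255 = 0.915000.
After n steps the width is (b−a)/2^n; need (b−a)/2^n ≤ 1e-4.
So n ≥ log₂(0.915000/1e-4) = log₂(9150.0000) ≈ 13.1596.
Hence n = 14.

14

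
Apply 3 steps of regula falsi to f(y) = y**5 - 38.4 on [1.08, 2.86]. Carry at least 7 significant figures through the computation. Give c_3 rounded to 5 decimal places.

1.84427

f(1.080000) = -36.930672, f(2.860000) = 152.950749
step 1: c = 1.426198, f(c) = -32.499357 < 0 → new bracket [1.426198, 2.860000]
step 2: c = 1.677466, f(c) = -25.117845 < 0 → new bracket [1.677466, 2.860000]
step 3: c = 1.844271, f(c) = -17.063487 < 0 → new bracket [1.844271, 2.860000]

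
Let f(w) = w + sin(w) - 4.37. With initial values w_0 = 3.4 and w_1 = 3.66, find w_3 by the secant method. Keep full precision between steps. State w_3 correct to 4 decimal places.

4.7979

f(w_0) = -1.225541, f(w_1) = -1.205497
w_2 = 3.660000 - (-1.205497)·(3.660000 - 3.400000)/(-1.205497 - (-1.225541)) = 19.297276; f(w_2) = 15.360187
w_3 = 19.297276 - (15.360187)·(19.297276 - 3.660000)/(15.360187 - (-1.205497)) = 4.797936; f(w_3) = -0.568407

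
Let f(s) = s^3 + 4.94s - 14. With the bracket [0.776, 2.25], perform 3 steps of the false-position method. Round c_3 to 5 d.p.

False-position update: c = (a·f(b) − b·f(a))/(f(b) − f(a)); replace the endpoint whose sign matches f(c).
f(0.776000) = -9.699271, f(2.250000) = 8.505625
step 1: c = 1.561323, f(c) = -2.480980 < 0 → new bracket [1.561323, 2.250000]
step 2: c = 1.716839, f(c) = -0.458368 < 0 → new bracket [1.716839, 2.250000]
step 3: c = 1.744102, f(c) = -0.078767 < 0 → new bracket [1.744102, 2.250000]

1.74410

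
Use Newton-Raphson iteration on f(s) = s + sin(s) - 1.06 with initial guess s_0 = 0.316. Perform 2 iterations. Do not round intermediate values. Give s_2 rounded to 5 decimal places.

f'(s) = 1 + cos(s)
s_0 = 0.316000: f = -0.433233, f' = 1.950486 → s_1 = 0.316000 - (-0.433233)/(1.950486) = 0.538115
s_1 = 0.538115: f = -0.009366, f' = 1.858676 → s_2 = 0.538115 - (-0.009366)/(1.858676) = 0.543154

0.54315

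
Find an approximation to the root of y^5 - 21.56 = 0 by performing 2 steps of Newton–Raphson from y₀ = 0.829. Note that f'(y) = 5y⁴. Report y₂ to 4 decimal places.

y_0 = 0.829000: f = -21.168463, f' = 2.361501 → y_1 = 0.829000 - (-21.168463)/(2.361501) = 9.792987
y_1 = 9.792987: f = 90047.538881, f' = 45986.531931 → y_2 = 9.792987 - (90047.538881)/(45986.531931) = 7.834858

7.8349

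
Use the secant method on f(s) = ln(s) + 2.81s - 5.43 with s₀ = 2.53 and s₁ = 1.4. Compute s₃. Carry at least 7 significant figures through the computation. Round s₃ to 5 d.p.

1.73629

f(s_0) = 2.607519, f(s_1) = -1.159528
s_2 = 1.400000 - (-1.159528)·(1.400000 - 2.530000)/(-1.159528 - (2.607519)) = 1.747823; f(s_2) = 0.039754
s_3 = 1.747823 - (0.039754)·(1.747823 - 1.400000)/(0.039754 - (-1.159528)) = 1.736293; f(s_3) = 0.000737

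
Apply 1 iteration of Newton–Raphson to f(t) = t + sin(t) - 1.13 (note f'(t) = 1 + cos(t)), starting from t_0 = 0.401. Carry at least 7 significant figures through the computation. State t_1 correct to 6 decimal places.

0.577324

t_0 = 0.401000: f = -0.338661, f' = 1.920671 → t_1 = 0.401000 - (-0.338661)/(1.920671) = 0.577324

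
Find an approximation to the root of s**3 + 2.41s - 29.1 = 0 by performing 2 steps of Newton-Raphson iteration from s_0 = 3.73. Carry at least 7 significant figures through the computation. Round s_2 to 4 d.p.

2.8267

f'(s) = 3s**2 + 2.41
s_0 = 3.730000: f = 31.784417, f' = 44.148700 → s_1 = 3.730000 - (31.784417)/(44.148700) = 3.010060
s_1 = 3.010060: f = 5.426775, f' = 29.591383 → s_2 = 3.010060 - (5.426775)/(29.591383) = 2.826670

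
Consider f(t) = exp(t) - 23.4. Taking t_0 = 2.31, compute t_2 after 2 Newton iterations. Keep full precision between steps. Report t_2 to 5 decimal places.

3.25151

Newton update: t ← t − f(t)/f'(t).
f'(t) = exp(t)
t_0 = 2.310000: f = -13.325575, f' = 10.074425 → t_1 = 2.310000 - (-13.325575)/(10.074425) = 3.632713
t_1 = 3.632713: f = 14.415281, f' = 37.815281 → t_2 = 3.632713 - (14.415281)/(37.815281) = 3.251511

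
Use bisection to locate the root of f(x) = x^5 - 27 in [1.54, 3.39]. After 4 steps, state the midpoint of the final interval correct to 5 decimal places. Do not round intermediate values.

1.94469

f(1.540000) = -18.338291, f(3.390000) = 420.711749 (opposite signs)
step 1: m = 2.465000, f(m) = 64.009058 > 0 → root in [1.540000, 2.465000]
step 2: m = 2.002500, f(m) = 5.200501 > 0 → root in [1.540000, 2.002500]
step 3: m = 1.771250, f(m) = -9.565909 < 0 → root in [1.771250, 2.002500]
step 4: m = 1.886875, f(m) = -3.082507 < 0 → root in [1.886875, 2.002500]
Midpoint of [1.886875, 2.002500] = 1.944687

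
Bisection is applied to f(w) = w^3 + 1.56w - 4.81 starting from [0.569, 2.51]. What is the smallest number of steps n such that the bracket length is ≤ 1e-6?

Initial width b − a = 2.51 − 0.569 = 1.941000.
After n steps the width is (b−a)/2^n; need (b−a)/2^n ≤ 1e-6.
So n ≥ log₂(1.941000/1e-6) = log₂(1941000.0000) ≈ 20.8884.
Hence n = 21.

21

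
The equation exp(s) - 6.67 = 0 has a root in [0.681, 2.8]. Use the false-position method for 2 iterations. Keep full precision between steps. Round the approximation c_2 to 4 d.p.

1.6820

False-position update: c = (a·f(b) − b·f(a))/(f(b) − f(a)); replace the endpoint whose sign matches f(c).
f(0.681000) = -4.694147, f(2.800000) = 9.774647
step 1: c = 1.368473, f(c) = -2.740656 < 0 → new bracket [1.368473, 2.800000]
step 2: c = 1.681955, f(c) = -1.293946 < 0 → new bracket [1.681955, 2.800000]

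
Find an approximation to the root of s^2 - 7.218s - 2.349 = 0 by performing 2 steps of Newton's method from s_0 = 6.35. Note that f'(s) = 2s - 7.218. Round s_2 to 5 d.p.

7.53768

s_0 = 6.350000: f = -7.860800, f' = 5.482000 → s_1 = 6.350000 - (-7.860800)/(5.482000) = 7.783929
s_1 = 7.783929: f = 2.056153, f' = 8.349858 → s_2 = 7.783929 - (2.056153)/(8.349858) = 7.537679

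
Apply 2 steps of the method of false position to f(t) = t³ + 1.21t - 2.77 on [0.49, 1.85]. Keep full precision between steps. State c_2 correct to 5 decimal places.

f(0.490000) = -2.059451, f(1.850000) = 5.800125
step 1: c = 0.846362, f(c) = -1.139629 < 0 → new bracket [0.846362, 1.850000]
step 2: c = 1.011177, f(c) = -0.512569 < 0 → new bracket [1.011177, 1.850000]

1.01118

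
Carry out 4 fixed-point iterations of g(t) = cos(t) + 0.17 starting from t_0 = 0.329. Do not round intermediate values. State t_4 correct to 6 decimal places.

t_1 = g(0.329000) = 1.116366
t_2 = g(1.116366) = 0.608951
t_3 = g(0.608951) = 0.990249
t_4 = g(0.990249) = 0.718482

0.718482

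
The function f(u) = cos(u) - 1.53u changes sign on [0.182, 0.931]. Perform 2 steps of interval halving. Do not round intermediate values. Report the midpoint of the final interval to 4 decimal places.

0.4629

f(0.182000) = 0.705024, f(0.931000) = -0.827398 (opposite signs)
step 1: m = 0.556500, f(m) = -0.002336 < 0 → root in [0.182000, 0.556500]
step 2: m = 0.369250, f(m) = 0.367646 > 0 → root in [0.369250, 0.556500]
Midpoint of [0.369250, 0.556500] = 0.462875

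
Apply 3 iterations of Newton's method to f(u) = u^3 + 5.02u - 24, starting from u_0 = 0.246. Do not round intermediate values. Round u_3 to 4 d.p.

f'(u) = 3u^2 + 5.02
u_0 = 0.246000: f = -22.750193, f' = 5.201548 → u_1 = 0.246000 - (-22.750193)/(5.201548) = 4.619735
u_1 = 4.619735: f = 97.785237, f' = 69.045857 → u_2 = 4.619735 - (97.785237)/(69.045857) = 3.203499
u_2 = 3.203499: f = 24.957171, f' = 35.807217 → u_3 = 3.203499 - (24.957171)/(35.807217) = 2.506512

2.5065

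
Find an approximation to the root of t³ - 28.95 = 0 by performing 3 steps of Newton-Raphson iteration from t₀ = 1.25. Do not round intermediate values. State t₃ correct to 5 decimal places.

f'(t) = 3t²
t_0 = 1.250000: f = -26.996875, f' = 4.687500 → t_1 = 1.250000 - (-26.996875)/(4.687500) = 7.009333
t_1 = 7.009333: f = 315.423830, f' = 147.392261 → t_2 = 7.009333 - (315.423830)/(147.392261) = 4.869304
t_2 = 4.869304: f = 86.501757, f' = 71.130351 → t_3 = 4.869304 - (86.501757)/(71.130351) = 3.653202

3.65320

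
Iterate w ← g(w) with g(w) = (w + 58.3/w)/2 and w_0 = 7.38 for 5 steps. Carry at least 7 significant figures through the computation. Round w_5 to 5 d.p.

7.63544

w_1 = g(7.380000) = 7.639864
w_2 = g(7.639864) = 7.635445
w_3 = g(7.635445) = 7.635444
w_4 = g(7.635444) = 7.635444
w_5 = g(7.635444) = 7.635444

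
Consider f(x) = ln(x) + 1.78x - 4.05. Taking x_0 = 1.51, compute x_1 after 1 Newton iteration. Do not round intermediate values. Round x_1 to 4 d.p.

f'(x) = 1/x + 1.78
x_0 = 1.510000: f = -0.950090, f' = 2.442252 → x_1 = 1.510000 - (-0.950090)/(2.442252) = 1.899022

1.8990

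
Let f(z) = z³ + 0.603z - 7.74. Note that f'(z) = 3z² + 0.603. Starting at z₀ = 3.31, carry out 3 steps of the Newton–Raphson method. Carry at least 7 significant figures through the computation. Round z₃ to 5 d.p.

z_0 = 3.310000: f = 30.520621, f' = 33.471300 → z_1 = 3.310000 - (30.520621)/(33.471300) = 2.398155
z_1 = 2.398155: f = 7.498239, f' = 17.856449 → z_2 = 2.398155 - (7.498239)/(17.856449) = 1.978238
z_2 = 1.978238: f = 1.194562, f' = 12.343274 → z_3 = 1.978238 - (1.194562)/(12.343274) = 1.881459

1.88146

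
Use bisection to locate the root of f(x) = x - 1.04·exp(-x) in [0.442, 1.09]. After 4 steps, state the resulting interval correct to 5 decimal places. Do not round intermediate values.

f(0.442000) = -0.226460, f(1.090000) = 0.740335 (opposite signs)
step 1: m = 0.766000, f(m) = 0.282536 > 0 → root in [0.442000, 0.766000]
step 2: m = 0.604000, f(m) = 0.035514 > 0 → root in [0.442000, 0.604000]
step 3: m = 0.523000, f(m) = -0.093449 < 0 → root in [0.523000, 0.604000]
step 4: m = 0.563500, f(m) = -0.028482 < 0 → root in [0.563500, 0.604000]

[0.56350, 0.60400]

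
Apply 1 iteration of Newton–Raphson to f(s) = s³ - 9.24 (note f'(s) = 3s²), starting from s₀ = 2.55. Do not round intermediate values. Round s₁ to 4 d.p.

2.1737

s_0 = 2.550000: f = 7.341375, f' = 19.507500 → s_1 = 2.550000 - (7.341375)/(19.507500) = 2.173664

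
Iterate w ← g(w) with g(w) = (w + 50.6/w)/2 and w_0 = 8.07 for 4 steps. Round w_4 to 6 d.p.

w_1 = g(8.070000) = 7.170068
w_2 = g(7.170068) = 7.113592
w_3 = g(7.113592) = 7.113368
w_4 = g(7.113368) = 7.113368

7.113368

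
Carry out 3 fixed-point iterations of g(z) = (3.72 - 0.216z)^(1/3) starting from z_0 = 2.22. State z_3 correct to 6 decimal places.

z_1 = g(2.220000) = 1.479800
z_2 = g(1.479800) = 1.503748
z_3 = g(1.503748) = 1.502985

1.502985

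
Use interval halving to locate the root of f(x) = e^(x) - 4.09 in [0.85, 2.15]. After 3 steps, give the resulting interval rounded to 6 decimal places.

[1.337500, 1.500000]

f(0.850000) = -1.750353, f(2.150000) = 4.494858 (opposite signs)
step 1: m = 1.500000, f(m) = 0.391689 > 0 → root in [0.850000, 1.500000]
step 2: m = 1.175000, f(m) = -0.851857 < 0 → root in [1.175000, 1.500000]
step 3: m = 1.337500, f(m) = -0.280492 < 0 → root in [1.337500, 1.500000]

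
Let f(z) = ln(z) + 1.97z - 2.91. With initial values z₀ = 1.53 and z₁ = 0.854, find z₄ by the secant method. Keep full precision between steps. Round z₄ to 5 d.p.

1.33173

f(z_0) = 0.529368, f(z_1) = -1.385444
z_2 = 0.854000 - (-1.385444)·(0.854000 - 1.530000)/(-1.385444 - (0.529368)) = 1.343113; f(z_2) = 0.030924
z_3 = 1.343113 - (0.030924)·(1.343113 - 0.854000)/(0.030924 - (-1.385444)) = 1.332435; f(z_3) = 0.001904
z_4 = 1.332435 - (0.001904)·(1.332435 - 1.343113)/(0.001904 - (0.030924)) = 1.331734; f(z_4) = -0.000002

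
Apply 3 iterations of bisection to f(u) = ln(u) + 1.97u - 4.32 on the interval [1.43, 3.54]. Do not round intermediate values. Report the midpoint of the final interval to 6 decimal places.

f(1.430000) = -1.145226, f(3.540000) = 3.917927 (opposite signs)
step 1: m = 2.485000, f(m) = 1.485723 > 0 → root in [1.430000, 2.485000]
step 2: m = 1.957500, f(m) = 0.207943 > 0 → root in [1.430000, 1.957500]
step 3: m = 1.693750, f(m) = -0.456367 < 0 → root in [1.693750, 1.957500]
Midpoint of [1.693750, 1.957500] = 1.825625

1.825625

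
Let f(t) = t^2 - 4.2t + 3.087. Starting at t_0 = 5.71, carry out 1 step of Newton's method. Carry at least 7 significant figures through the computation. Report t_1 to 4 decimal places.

4.0882

f'(t) = 2t - 4.2
t_0 = 5.710000: f = 11.709100, f' = 7.220000 → t_1 = 5.710000 - (11.709100)/(7.220000) = 4.088241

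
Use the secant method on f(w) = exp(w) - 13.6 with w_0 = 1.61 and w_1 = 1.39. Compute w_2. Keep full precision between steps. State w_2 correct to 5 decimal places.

Secant update: w_(k+1) = w_k − f(w_k)·(w_k − w_(k-1))/(f(w_k) − f(w_(k-1))).
f(w_0) = -8.597189, f(w_1) = -9.585150
w_2 = 1.390000 - (-9.585150)·(1.390000 - 1.610000)/(-9.585150 - (-8.597189)) = 3.524429; f(w_2) = 20.334392

3.52443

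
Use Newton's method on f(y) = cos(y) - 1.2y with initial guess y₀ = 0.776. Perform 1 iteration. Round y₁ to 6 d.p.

0.661563

Newton update: y ← y − f(y)/f'(y).
f'(y) = -sin(y) - 1.2
y_0 = 0.776000: f = -0.217479, f' = -1.900430 → y_1 = 0.776000 - (-0.217479)/(-1.900430) = 0.661563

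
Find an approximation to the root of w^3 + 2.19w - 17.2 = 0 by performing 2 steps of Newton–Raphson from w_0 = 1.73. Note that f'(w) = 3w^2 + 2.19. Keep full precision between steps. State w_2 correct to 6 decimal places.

2.309694

w_0 = 1.730000: f = -8.233583, f' = 11.168700 → w_1 = 1.730000 - (-8.233583)/(11.168700) = 2.467202
w_1 = 2.467202: f = 3.221233, f' = 20.451251 → w_2 = 2.467202 - (3.221233)/(20.451251) = 2.309694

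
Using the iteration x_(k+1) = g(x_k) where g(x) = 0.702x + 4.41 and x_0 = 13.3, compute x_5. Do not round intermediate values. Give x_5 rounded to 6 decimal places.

x_1 = g(13.300000) = 13.746600
x_2 = g(13.746600) = 14.060113
x_3 = g(14.060113) = 14.280199
x_4 = g(14.280199) = 14.434700
x_5 = g(14.434700) = 14.543159

14.543159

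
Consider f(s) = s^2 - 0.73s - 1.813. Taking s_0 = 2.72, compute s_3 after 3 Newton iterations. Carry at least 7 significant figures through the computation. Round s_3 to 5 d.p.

1.76012

f'(s) = 2s - 0.73
s_0 = 2.720000: f = 3.599800, f' = 4.710000 → s_1 = 2.720000 - (3.599800)/(4.710000) = 1.955711
s_1 = 1.955711: f = 0.584137, f' = 3.181423 → s_2 = 1.955711 - (0.584137)/(3.181423) = 1.772102
s_2 = 1.772102: f = 0.033712, f' = 2.814205 → s_3 = 1.772102 - (0.033712)/(2.814205) = 1.760123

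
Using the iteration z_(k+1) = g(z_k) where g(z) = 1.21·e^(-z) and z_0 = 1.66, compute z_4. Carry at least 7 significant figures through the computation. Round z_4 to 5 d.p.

0.76180

z_1 = g(1.660000) = 0.230068
z_2 = g(0.230068) = 0.961320
z_3 = g(0.961320) = 0.462689
z_4 = g(0.462689) = 0.761802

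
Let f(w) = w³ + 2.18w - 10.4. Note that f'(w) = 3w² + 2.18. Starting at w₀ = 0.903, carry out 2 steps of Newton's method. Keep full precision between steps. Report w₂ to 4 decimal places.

2.0150

w_0 = 0.903000: f = -7.695146, f' = 4.626227 → w_1 = 0.903000 - (-7.695146)/(4.626227) = 2.566374
w_1 = 2.566374: f = 12.097541, f' = 21.938826 → w_2 = 2.566374 - (12.097541)/(21.938826) = 2.014952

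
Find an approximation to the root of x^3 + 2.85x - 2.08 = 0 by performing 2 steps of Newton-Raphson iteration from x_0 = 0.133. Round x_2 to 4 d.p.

f'(x) = 3x^2 + 2.85
x_0 = 0.133000: f = -1.698597, f' = 2.903067 → x_1 = 0.133000 - (-1.698597)/(2.903067) = 0.718104
x_1 = 0.718104: f = 0.336905, f' = 4.397022 → x_2 = 0.718104 - (0.336905)/(4.397022) = 0.641483

0.6415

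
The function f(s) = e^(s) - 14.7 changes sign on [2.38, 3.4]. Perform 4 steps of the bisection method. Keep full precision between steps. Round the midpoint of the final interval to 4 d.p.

f(2.380000) = -3.895097, f(3.400000) = 15.264100 (opposite signs)
step 1: m = 2.890000, f(m) = 3.293310 > 0 → root in [2.380000, 2.890000]
step 2: m = 2.635000, f(m) = -0.756688 < 0 → root in [2.635000, 2.890000]
step 3: m = 2.762500, f(m) = 1.139392 > 0 → root in [2.635000, 2.762500]
step 4: m = 2.698750, f(m) = 0.161144 > 0 → root in [2.635000, 2.698750]
Midpoint of [2.635000, 2.698750] = 2.666875

2.6669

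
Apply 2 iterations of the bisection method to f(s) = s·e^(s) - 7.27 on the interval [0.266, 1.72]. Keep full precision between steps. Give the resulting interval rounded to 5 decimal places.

f(0.266000) = -6.922940, f(1.720000) = 2.335389 (opposite signs)
step 1: m = 0.993000, f(m) = -4.589575 < 0 → root in [0.993000, 1.720000]
step 2: m = 1.356500, f(m) = -2.003280 < 0 → root in [1.356500, 1.720000]

[1.35650, 1.72000]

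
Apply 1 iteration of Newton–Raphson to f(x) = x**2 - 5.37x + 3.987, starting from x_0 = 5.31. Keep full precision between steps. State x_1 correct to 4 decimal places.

f'(x) = 2x - 5.37
x_0 = 5.310000: f = 3.668400, f' = 5.250000 → x_1 = 5.310000 - (3.668400)/(5.250000) = 4.611257

4.6113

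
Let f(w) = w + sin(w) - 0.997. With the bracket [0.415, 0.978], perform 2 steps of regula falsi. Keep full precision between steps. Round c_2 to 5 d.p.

False-position update: c = (a·f(b) − b·f(a))/(f(b) − f(a)); replace the endpoint whose sign matches f(c).
f(0.415000) = -0.178810, f(0.978000) = 0.810382
step 1: c = 0.516770, f(c) = 0.013845 > 0 → new bracket [0.415000, 0.516770]
step 2: c = 0.509457, f(c) = 0.000160 > 0 → new bracket [0.415000, 0.509457]

0.50946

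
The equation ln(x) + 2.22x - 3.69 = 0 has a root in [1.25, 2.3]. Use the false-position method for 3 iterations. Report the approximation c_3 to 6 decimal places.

1.484274

False-position update: c = (a·f(b) − b·f(a))/(f(b) − f(a)); replace the endpoint whose sign matches f(c).
f(1.250000) = -0.691856, f(2.300000) = 2.248909
step 1: c = 1.497027, f(c) = 0.036882 > 0 → new bracket [1.250000, 1.497027]
step 2: c = 1.484525, f(c) = 0.000741 > 0 → new bracket [1.250000, 1.484525]
step 3: c = 1.484274, f(c) = 0.000015 > 0 → new bracket [1.250000, 1.484274]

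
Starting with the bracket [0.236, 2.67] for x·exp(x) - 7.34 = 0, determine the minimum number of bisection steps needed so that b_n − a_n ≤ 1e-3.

Initial width b − a = 2.67 − 0.236 = 2.434000.
After n steps the width is (b−a)/2^n; need (b−a)/2^n ≤ 1e-3.
So n ≥ log₂(2.434000/1e-3) = log₂(2434.0000) ≈ 11.2491.
Hence n = 12.

12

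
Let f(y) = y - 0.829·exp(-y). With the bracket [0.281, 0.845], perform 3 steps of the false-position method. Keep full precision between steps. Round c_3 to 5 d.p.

0.50189

False-position update: c = (a·f(b) − b·f(a))/(f(b) − f(a)); replace the endpoint whose sign matches f(c).
f(0.281000) = -0.344918, f(0.845000) = 0.488897
step 1: c = 0.514306, f(c) = 0.018634 > 0 → new bracket [0.281000, 0.514306]
step 2: c = 0.502348, f(c) = 0.000713 > 0 → new bracket [0.281000, 0.502348]
step 3: c = 0.501891, f(c) = 0.000027 > 0 → new bracket [0.281000, 0.501891]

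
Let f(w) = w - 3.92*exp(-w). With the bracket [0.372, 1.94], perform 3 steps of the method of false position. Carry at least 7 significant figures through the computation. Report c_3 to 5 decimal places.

1.19989

f(0.372000) = -2.330269, f(1.940000) = 1.376681
step 1: c = 1.357679, f(c) = 0.349230 > 0 → new bracket [0.372000, 1.357679]
step 2: c = 1.229211, f(c) = 0.082520 > 0 → new bracket [0.372000, 1.229211]
step 3: c = 1.199894, f(c) = 0.019087 > 0 → new bracket [0.372000, 1.199894]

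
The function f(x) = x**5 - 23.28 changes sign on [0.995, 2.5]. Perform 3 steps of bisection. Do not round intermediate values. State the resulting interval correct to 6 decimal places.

[1.747500, 1.935625]

f(0.995000) = -22.304751, f(2.500000) = 74.376250 (opposite signs)
step 1: m = 1.747500, f(m) = -6.983816 < 0 → root in [1.747500, 2.500000]
step 2: m = 2.123750, f(m) = 19.923304 > 0 → root in [1.747500, 2.123750]
step 3: m = 1.935625, f(m) = 3.891031 > 0 → root in [1.747500, 1.935625]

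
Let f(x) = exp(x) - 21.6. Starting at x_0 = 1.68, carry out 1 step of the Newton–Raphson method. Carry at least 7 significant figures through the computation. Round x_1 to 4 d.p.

4.7057

Newton update: x ← x − f(x)/f'(x).
f'(x) = exp(x)
x_0 = 1.680000: f = -16.234444, f' = 5.365556 → x_1 = 1.680000 - (-16.234444)/(5.365556) = 4.705678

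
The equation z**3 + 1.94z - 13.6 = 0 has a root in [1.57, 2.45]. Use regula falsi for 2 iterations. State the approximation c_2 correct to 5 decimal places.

2.10727

f(1.570000) = -6.684307, f(2.450000) = 5.859125
step 1: c = 2.038946, f(c) = -1.167935 < 0 → new bracket [2.038946, 2.450000]
step 2: c = 2.107265, f(c) = -0.154453 < 0 → new bracket [2.107265, 2.450000]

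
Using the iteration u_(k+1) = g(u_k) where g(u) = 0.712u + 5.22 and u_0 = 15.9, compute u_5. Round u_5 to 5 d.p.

17.71787

u_1 = g(15.900000) = 16.540800
u_2 = g(16.540800) = 16.997050
u_3 = g(16.997050) = 17.321899
u_4 = g(17.321899) = 17.553192
u_5 = g(17.553192) = 17.717873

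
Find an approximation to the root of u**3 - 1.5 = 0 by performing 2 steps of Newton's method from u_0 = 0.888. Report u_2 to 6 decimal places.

1.149994

f'(u) = 3u**2
u_0 = 0.888000: f = -0.799773, f' = 2.365632 → u_1 = 0.888000 - (-0.799773)/(2.365632) = 1.226080
u_1 = 1.226080: f = 0.343132, f' = 4.509817 → u_2 = 1.226080 - (0.343132)/(4.509817) = 1.149994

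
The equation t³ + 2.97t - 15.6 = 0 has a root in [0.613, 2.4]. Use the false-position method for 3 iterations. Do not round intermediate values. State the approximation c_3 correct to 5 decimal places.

False-position update: c = (a·f(b) − b·f(a))/(f(b) − f(a)); replace the endpoint whose sign matches f(c).
f(0.613000) = -13.549044, f(2.400000) = 5.352000
step 1: c = 1.893995, f(c) = -3.180665 < 0 → new bracket [1.893995, 2.400000]
step 2: c = 2.082615, f(c) = -0.381737 < 0 → new bracket [2.082615, 2.400000]
step 3: c = 2.103746, f(c) = -0.041231 < 0 → new bracket [2.103746, 2.400000]

2.10375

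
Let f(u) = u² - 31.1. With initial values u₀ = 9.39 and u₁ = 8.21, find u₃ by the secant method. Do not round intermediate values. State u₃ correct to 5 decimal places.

f(u_0) = 57.072100, f(u_1) = 36.304100
u_2 = 8.210000 - (36.304100)·(8.210000 - 9.390000)/(36.304100 - (57.072100)) = 6.147267; f(u_2) = 6.688892
u_3 = 6.147267 - (6.688892)·(6.147267 - 8.210000)/(6.688892 - (36.304100)) = 5.681378; f(u_3) = 1.178057

5.68138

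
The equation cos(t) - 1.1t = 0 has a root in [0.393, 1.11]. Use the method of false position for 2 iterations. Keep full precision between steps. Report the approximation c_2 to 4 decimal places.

f(0.393000) = 0.491464, f(1.110000) = -0.776338
step 1: c = 0.670945, f(c) = 0.045194 > 0 → new bracket [0.670945, 1.110000]
step 2: c = 0.695099, f(c) = 0.003382 > 0 → new bracket [0.695099, 1.110000]

0.6951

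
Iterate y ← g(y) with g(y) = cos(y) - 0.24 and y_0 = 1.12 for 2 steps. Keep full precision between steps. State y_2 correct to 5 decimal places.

0.74092

y_1 = g(1.120000) = 0.195682
y_2 = g(0.195682) = 0.740915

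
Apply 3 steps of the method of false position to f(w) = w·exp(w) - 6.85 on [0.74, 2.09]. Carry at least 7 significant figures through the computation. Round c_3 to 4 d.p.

1.4721

f(0.740000) = -5.299008, f(2.090000) = 10.047473
step 1: c = 1.206143, f(c) = -2.820786 < 0 → new bracket [1.206143, 2.090000]
step 2: c = 1.399889, f(c) = -1.173799 < 0 → new bracket [1.399889, 2.090000]
step 3: c = 1.472078, f(c) = -0.434268 < 0 → new bracket [1.472078, 2.090000]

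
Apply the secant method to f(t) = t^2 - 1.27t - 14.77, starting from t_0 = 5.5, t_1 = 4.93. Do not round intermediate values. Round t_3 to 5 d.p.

4.53234

Secant update: t_(k+1) = t_k − f(t_k)·(t_k − t_(k-1))/(f(t_k) − f(t_(k-1))).
f(t_0) = 8.495000, f(t_1) = 3.273800
t_2 = 4.930000 - (3.273800)·(4.930000 - 5.500000)/(3.273800 - (8.495000)) = 4.572598; f(t_2) = 0.331455
t_3 = 4.572598 - (0.331455)·(4.572598 - 4.930000)/(0.331455 - (3.273800)) = 4.532337; f(t_3) = 0.016010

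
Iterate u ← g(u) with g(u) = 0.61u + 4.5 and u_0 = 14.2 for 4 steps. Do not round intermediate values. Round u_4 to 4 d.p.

u_1 = g(14.200000) = 13.162000
u_2 = g(13.162000) = 12.528820
u_3 = g(12.528820) = 12.142580
u_4 = g(12.142580) = 11.906974

11.9070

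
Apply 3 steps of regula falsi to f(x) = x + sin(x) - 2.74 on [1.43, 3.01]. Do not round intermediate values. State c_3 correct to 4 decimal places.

1.7702

False-position update: c = (a·f(b) − b·f(a))/(f(b) − f(a)); replace the endpoint whose sign matches f(c).
f(1.430000) = -0.319895, f(3.010000) = 0.401213
step 1: c = 2.130914, f(c) = 0.238106 > 0 → new bracket [1.430000, 2.130914]
step 2: c = 1.831825, f(c) = 0.057950 > 0 → new bracket [1.430000, 1.831825]
step 3: c = 1.770197, f(c) = 0.010383 > 0 → new bracket [1.430000, 1.770197]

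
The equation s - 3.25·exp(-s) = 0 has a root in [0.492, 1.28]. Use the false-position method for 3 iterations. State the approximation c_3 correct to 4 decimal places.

1.0921

f(0.492000) = -1.495058, f(1.280000) = 0.376379
step 1: c = 1.121519, f(c) = 0.062720 > 0 → new bracket [0.492000, 1.121519]
step 2: c = 1.096173, f(c) = 0.010195 > 0 → new bracket [0.492000, 1.096173]
step 3: c = 1.092081, f(c) = 0.001650 > 0 → new bracket [0.492000, 1.092081]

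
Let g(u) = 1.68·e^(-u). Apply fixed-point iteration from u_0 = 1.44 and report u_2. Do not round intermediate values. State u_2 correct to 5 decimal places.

1.12835

u_1 = g(1.440000) = 0.398039
u_2 = g(0.398039) = 1.128349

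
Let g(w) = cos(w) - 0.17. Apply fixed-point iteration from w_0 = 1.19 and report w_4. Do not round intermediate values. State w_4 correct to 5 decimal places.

w_1 = g(1.190000) = 0.201660
w_2 = g(0.201660) = 0.809735
w_3 = g(0.809735) = 0.519690
w_4 = g(0.519690) = 0.697973

0.69797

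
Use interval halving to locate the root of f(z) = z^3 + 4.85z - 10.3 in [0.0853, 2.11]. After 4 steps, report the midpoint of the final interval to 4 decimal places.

f(0.085300) = -9.885674, f(2.110000) = 9.327431 (opposite signs)
step 1: m = 1.097650, f(m) = -3.653910 < 0 → root in [1.097650, 2.110000]
step 2: m = 1.603825, f(m) = 1.603998 > 0 → root in [1.097650, 1.603825]
step 3: m = 1.350738, f(m) = -1.284514 < 0 → root in [1.350738, 1.603825]
step 4: m = 1.477281, f(m) = 0.088773 > 0 → root in [1.350738, 1.477281]
Midpoint of [1.350738, 1.477281] = 1.414009

1.4140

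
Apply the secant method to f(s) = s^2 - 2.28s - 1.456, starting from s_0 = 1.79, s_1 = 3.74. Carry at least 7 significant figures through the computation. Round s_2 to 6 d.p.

2.507877

Secant update: s_(k+1) = s_k − f(s_k)·(s_k − s_(k-1))/(f(s_k) − f(s_(k-1))).
f(s_0) = -2.333100, f(s_1) = 4.004400
s_2 = 3.740000 - (4.004400)·(3.740000 - 1.790000)/(4.004400 - (-2.333100)) = 2.507877; f(s_2) = -0.884513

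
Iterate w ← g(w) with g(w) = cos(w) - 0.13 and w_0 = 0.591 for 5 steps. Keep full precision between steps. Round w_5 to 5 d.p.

0.66577

w_1 = g(0.591000) = 0.700384
w_2 = g(0.700384) = 0.634595
w_3 = g(0.634595) = 0.675312
w_4 = g(0.675312) = 0.650512
w_5 = g(0.650512) = 0.665774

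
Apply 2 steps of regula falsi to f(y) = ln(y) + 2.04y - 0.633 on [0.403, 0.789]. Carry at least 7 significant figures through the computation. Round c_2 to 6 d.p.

0.579732

f(0.403000) = -0.719699, f(0.789000) = 0.739571
step 1: c = 0.593372, f(c) = 0.055544 > 0 → new bracket [0.403000, 0.593372]
step 2: c = 0.579732, f(c) = 0.004464 > 0 → new bracket [0.403000, 0.579732]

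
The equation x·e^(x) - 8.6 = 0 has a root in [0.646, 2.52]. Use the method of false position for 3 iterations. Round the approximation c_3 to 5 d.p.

1.51287

False-position update: c = (a·f(b) − b·f(a))/(f(b) − f(a)); replace the endpoint whose sign matches f(c).
f(0.646000) = -7.367500, f(2.520000) = 22.720064
step 1: c = 1.104884, f(c) = -5.264495 < 0 → new bracket [1.104884, 2.520000]
step 2: c = 1.371097, f(c) = -3.198325 < 0 → new bracket [1.371097, 2.520000]
step 3: c = 1.512872, f(c) = -1.731940 < 0 → new bracket [1.512872, 2.520000]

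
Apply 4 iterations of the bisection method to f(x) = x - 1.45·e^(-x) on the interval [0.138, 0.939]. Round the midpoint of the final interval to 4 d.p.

f(0.138000) = -1.125093, f(0.939000) = 0.372023 (opposite signs)
step 1: m = 0.538500, f(m) = -0.307753 < 0 → root in [0.538500, 0.939000]
step 2: m = 0.738750, f(m) = 0.046070 > 0 → root in [0.538500, 0.738750]
step 3: m = 0.638625, f(m) = -0.127001 < 0 → root in [0.638625, 0.738750]
step 4: m = 0.688688, f(m) = -0.039553 < 0 → root in [0.688688, 0.738750]
Midpoint of [0.688688, 0.738750] = 0.713719

0.7137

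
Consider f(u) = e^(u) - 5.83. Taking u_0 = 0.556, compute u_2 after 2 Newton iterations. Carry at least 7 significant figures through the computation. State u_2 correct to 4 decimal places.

f'(u) = e^(u)
u_0 = 0.556000: f = -4.086316, f' = 1.743684 → u_1 = 0.556000 - (-4.086316)/(1.743684) = 2.899496
u_1 = 2.899496: f = 12.334990, f' = 18.164990 → u_2 = 2.899496 - (12.334990)/(18.164990) = 2.220443

2.2204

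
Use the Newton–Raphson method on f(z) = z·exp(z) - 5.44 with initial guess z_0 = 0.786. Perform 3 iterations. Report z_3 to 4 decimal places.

f'(z) = (z + 1)·exp(z)
z_0 = 0.786000: f = -3.715044, f' = 3.919556 → z_1 = 0.786000 - (-3.715044)/(3.919556) = 1.733823
z_1 = 1.733823: f = 4.377349, f' = 15.479606 → z_2 = 1.733823 - (4.377349)/(15.479606) = 1.451041
z_2 = 1.451041: f = 0.752396, f' = 10.459950 → z_3 = 1.451041 - (0.752396)/(10.459950) = 1.379110

1.3791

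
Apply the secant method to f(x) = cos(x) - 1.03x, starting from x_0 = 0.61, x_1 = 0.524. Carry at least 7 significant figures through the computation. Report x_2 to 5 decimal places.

0.73212

Secant update: x_(k+1) = x_k − f(x_k)·(x_k − x_(k-1))/(f(x_k) − f(x_(k-1))).
f(x_0) = 0.191348, f(x_1) = 0.326105
x_2 = 0.524000 - (0.326105)·(0.524000 - 0.610000)/(0.326105 - (0.191348)) = 0.732116; f(x_2) = -0.010318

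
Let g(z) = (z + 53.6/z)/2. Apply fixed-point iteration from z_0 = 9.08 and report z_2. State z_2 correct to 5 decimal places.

7.32314

z_1 = g(9.080000) = 7.491542
z_2 = g(7.491542) = 7.323139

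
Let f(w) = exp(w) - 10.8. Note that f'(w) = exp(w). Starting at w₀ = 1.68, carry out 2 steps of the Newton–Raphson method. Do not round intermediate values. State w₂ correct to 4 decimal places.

2.4239

w_0 = 1.680000: f = -5.434444, f' = 5.365556 → w_1 = 1.680000 - (-5.434444)/(5.365556) = 2.692839
w_1 = 2.692839: f = 3.973558, f' = 14.773558 → w_2 = 2.692839 - (3.973558)/(14.773558) = 2.423875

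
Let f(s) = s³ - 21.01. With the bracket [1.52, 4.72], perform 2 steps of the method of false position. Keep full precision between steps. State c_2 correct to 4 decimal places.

2.4046

f(1.520000) = -17.498192, f(4.720000) = 84.144048
step 1: c = 2.070895, f(c) = -12.128745 < 0 → new bracket [2.070895, 4.720000]
step 2: c = 2.404638, f(c) = -7.105708 < 0 → new bracket [2.404638, 4.720000]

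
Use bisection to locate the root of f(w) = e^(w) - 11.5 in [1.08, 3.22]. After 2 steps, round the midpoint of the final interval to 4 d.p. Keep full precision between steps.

f(1.080000) = -8.555320, f(3.220000) = 13.528120 (opposite signs)
step 1: m = 2.150000, f(m) = -2.915142 < 0 → root in [2.150000, 3.220000]
step 2: m = 2.685000, f(m) = 3.158201 > 0 → root in [2.150000, 2.685000]
Midpoint of [2.150000, 2.685000] = 2.417500

2.4175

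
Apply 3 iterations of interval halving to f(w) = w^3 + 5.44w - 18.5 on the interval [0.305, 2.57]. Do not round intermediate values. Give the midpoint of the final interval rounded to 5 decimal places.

1.86219

f(0.305000) = -16.812427, f(2.570000) = 12.455393 (opposite signs)
step 1: m = 1.437500, f(m) = -7.709541 < 0 → root in [1.437500, 2.570000]
step 2: m = 2.003750, f(m) = 0.445484 > 0 → root in [1.437500, 2.003750]
step 3: m = 1.720625, f(m) = -4.045803 < 0 → root in [1.720625, 2.003750]
Midpoint of [1.720625, 2.003750] = 1.862188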